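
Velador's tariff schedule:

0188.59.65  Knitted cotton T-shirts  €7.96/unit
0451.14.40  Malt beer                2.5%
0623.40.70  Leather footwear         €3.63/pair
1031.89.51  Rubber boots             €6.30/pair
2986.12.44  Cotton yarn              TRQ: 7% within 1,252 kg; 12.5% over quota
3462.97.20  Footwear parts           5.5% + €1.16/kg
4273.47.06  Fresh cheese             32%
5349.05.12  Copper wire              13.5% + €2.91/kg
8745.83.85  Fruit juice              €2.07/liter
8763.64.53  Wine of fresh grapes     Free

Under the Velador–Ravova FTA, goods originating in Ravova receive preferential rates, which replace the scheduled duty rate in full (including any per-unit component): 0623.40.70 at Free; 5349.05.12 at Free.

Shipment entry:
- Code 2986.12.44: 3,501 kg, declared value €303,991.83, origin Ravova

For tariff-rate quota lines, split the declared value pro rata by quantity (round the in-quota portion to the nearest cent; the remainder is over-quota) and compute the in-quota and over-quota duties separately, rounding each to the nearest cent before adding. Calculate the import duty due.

Line 1 (2986.12.44, Ravova, 3,501 kg, €303,991.83):
Code 2986.12.44 is under a tariff-rate quota (threshold 1,252 kg). In-quota: 1,252 kg at 7%; over-quota: 2,249 kg at 12.5%.
Pro-rata value split: in-quota = €303,991.83 × 1,252/3,501 = €108,711.16; over-quota = €303,991.83 − €108,711.16 = €195,280.67.
In-quota duty = €108,711.16 × 7% = €7,609.78. Over-quota duty = €195,280.67 × 12.5% = €24,410.08.
Line duty = €7,609.78 + €24,410.08 = €32,019.86.

€32,019.86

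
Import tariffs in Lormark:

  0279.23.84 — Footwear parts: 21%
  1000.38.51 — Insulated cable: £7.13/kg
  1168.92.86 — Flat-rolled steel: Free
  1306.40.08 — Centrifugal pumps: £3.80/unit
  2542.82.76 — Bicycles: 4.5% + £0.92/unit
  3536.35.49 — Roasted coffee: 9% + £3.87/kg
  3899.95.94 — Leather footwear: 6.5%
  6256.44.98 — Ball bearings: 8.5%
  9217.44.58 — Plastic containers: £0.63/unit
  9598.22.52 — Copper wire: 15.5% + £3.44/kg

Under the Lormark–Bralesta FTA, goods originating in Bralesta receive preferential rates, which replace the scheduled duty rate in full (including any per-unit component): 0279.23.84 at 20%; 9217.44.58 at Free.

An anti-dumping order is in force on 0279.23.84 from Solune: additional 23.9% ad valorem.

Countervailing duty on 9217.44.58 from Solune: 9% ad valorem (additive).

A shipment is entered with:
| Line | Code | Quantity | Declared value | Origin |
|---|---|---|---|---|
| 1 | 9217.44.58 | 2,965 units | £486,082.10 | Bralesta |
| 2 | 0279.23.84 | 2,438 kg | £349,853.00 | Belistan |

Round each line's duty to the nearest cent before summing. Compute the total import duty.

Line 1 (9217.44.58, Bralesta, 2,965 units, £486,082.10):
Base rate for 9217.44.58 is £0.63/unit.
Origin Bralesta qualifies under the Lormark–Bralesta agreement and 9217.44.58 is covered: preferential rate Free applies instead.
The additional-duty order on 9217.44.58 targets Solune, not Bralesta; it does not apply.
Duty = £486,082.10 × 0% = £0.00.
Line 2 (0279.23.84, Belistan, 2,438 kg, £349,853.00):
Base rate for 0279.23.84 is 21%.
0279.23.84 has an FTA preferential rate, but origin Belistan is not Bralesta; base rate stands.
The additional-duty order on 0279.23.84 targets Solune, not Belistan; it does not apply.
Duty = £349,853.00 × 21% = £73,469.13.
Total = £0.00 + £73,469.13 = £73,469.13.

£73,469.13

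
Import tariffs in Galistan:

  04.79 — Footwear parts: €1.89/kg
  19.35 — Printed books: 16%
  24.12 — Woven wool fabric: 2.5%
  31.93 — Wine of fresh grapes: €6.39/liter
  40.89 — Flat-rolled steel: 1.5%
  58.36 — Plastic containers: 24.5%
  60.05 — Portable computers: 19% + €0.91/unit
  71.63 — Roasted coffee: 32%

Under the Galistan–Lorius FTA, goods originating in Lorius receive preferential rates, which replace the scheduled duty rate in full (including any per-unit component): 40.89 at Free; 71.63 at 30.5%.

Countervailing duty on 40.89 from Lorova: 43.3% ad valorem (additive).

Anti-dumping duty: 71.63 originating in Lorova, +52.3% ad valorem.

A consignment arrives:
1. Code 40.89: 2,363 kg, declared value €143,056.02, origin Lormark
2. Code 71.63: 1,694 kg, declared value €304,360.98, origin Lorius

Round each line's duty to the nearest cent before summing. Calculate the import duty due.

Line 1 (40.89, Lormark, 2,363 kg, €143,056.02):
Base rate for 40.89 is 1.5%.
40.89 has an FTA preferential rate, but origin Lormark is not Lorius; base rate stands.
The additional-duty order on 40.89 targets Lorova, not Lormark; it does not apply.
Duty = €143,056.02 × 1.5% = €2,145.84.
Line 2 (71.63, Lorius, 1,694 kg, €304,360.98):
Base rate for 71.63 is 32%.
Origin Lorius qualifies under the Galistan–Lorius agreement and 71.63 is covered: preferential rate 30.5% applies instead.
The additional-duty order on 71.63 targets Lorova, not Lorius; it does not apply.
Duty = €304,360.98 × 30.5% = €92,830.10.
Total = €2,145.84 + €92,830.10 = €94,975.94.

€94,975.94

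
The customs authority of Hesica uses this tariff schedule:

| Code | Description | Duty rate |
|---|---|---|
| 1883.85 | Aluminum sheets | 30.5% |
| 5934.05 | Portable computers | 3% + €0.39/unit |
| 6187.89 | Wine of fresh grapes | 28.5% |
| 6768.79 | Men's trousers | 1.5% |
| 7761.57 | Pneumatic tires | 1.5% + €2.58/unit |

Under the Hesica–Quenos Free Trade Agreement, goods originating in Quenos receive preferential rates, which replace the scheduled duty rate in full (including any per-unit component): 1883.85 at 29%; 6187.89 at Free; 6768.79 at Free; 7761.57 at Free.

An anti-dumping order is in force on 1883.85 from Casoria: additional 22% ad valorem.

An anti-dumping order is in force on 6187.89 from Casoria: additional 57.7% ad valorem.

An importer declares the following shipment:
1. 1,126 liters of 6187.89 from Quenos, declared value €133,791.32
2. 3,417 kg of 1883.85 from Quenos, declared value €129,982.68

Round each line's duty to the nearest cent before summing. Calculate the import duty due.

Line 1 (6187.89, Quenos, 1,126 liters, €133,791.32):
Base rate for 6187.89 is 28.5%.
Origin Quenos qualifies under the Hesica–Quenos agreement and 6187.89 is covered: preferential rate Free applies instead.
The additional-duty order on 6187.89 targets Casoria, not Quenos; it does not apply.
Duty = €133,791.32 × 0% = €0.00.
Line 2 (1883.85, Quenos, 3,417 kg, €129,982.68):
Base rate for 1883.85 is 30.5%.
Origin Quenos qualifies under the Hesica–Quenos agreement and 1883.85 is covered: preferential rate 29% applies instead.
The additional-duty order on 1883.85 targets Casoria, not Quenos; it does not apply.
Duty = €129,982.68 × 29% = €37,694.98.
Total = €0.00 + €37,694.98 = €37,694.98.

€37,694.98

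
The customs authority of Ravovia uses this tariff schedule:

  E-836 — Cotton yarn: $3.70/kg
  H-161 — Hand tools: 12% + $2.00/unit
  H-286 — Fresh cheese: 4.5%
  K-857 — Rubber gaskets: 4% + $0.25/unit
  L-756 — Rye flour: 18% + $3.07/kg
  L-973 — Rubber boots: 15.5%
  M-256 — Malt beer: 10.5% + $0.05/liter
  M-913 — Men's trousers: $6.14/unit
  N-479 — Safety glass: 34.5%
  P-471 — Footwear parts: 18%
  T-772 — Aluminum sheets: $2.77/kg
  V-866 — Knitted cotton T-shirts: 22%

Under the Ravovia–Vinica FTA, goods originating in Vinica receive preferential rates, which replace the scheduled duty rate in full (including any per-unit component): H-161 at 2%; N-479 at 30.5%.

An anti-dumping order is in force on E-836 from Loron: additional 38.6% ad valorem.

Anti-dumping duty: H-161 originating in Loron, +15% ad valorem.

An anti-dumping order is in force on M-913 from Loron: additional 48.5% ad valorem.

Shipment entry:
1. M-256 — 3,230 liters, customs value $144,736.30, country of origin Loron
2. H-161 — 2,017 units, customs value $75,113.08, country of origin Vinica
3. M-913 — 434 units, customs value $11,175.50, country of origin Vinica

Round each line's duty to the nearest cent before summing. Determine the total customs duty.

$19,525.83

Line 1 (M-256, Loron, 3,230 liters, $144,736.30):
Base rate for M-256 is 10.5% + $0.05/liter.
Duty = $144,736.30 × 10.5% + 3,230 × $0.05 = $15,358.81.
Line 2 (H-161, Vinica, 2,017 units, $75,113.08):
Base rate for H-161 is 12% + $2.00/unit.
Origin Vinica qualifies under the Ravovia–Vinica agreement and H-161 is covered: preferential rate 2% applies instead.
The additional-duty order on H-161 targets Loron, not Vinica; it does not apply.
Duty = $75,113.08 × 2% = $1,502.26.
Line 3 (M-913, Vinica, 434 units, $11,175.50):
Base rate for M-913 is $6.14/unit.
Origin Vinica is the FTA partner but M-913 is not on the preference list; base rate stands.
The additional-duty order on M-913 targets Loron, not Vinica; it does not apply.
Duty = 434 × $6.14 = $2,664.76.
Total = $15,358.81 + $1,502.26 + $2,664.76 = $19,525.83.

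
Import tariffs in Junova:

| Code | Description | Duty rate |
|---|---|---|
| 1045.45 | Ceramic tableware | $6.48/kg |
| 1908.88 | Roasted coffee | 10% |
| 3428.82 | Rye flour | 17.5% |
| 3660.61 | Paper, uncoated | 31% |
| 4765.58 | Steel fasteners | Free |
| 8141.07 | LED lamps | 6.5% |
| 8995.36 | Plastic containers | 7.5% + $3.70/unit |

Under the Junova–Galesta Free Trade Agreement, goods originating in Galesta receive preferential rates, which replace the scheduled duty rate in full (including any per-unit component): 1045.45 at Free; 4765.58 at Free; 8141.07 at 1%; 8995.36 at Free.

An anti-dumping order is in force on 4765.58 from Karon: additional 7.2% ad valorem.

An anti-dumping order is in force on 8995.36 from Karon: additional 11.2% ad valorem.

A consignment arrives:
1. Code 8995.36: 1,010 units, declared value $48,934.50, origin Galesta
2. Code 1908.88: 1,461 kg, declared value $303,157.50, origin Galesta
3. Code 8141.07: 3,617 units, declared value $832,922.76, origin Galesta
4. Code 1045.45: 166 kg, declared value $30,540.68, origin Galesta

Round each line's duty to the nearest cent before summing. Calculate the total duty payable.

$38,644.98

Line 1 (8995.36, Galesta, 1,010 units, $48,934.50):
Base rate for 8995.36 is 7.5% + $3.70/unit.
Origin Galesta qualifies under the Junova–Galesta agreement and 8995.36 is covered: preferential rate Free applies instead.
The additional-duty order on 8995.36 targets Karon, not Galesta; it does not apply.
Duty = $48,934.50 × 0% = $0.00.
Line 2 (1908.88, Galesta, 1,461 kg, $303,157.50):
Base rate for 1908.88 is 10%.
Origin Galesta is the FTA partner but 1908.88 is not on the preference list; base rate stands.
Duty = $303,157.50 × 10% = $30,315.75.
Line 3 (8141.07, Galesta, 3,617 units, $832,922.76):
Base rate for 8141.07 is 6.5%.
Origin Galesta qualifies under the Junova–Galesta agreement and 8141.07 is covered: preferential rate 1% applies instead.
Duty = $832,922.76 × 1% = $8,329.23.
Line 4 (1045.45, Galesta, 166 kg, $30,540.68):
Base rate for 1045.45 is $6.48/kg.
Origin Galesta qualifies under the Junova–Galesta agreement and 1045.45 is covered: preferential rate Free applies instead.
Duty = $30,540.68 × 0% = $0.00.
Total = $0.00 + $30,315.75 + $8,329.23 + $0.00 = $38,644.98.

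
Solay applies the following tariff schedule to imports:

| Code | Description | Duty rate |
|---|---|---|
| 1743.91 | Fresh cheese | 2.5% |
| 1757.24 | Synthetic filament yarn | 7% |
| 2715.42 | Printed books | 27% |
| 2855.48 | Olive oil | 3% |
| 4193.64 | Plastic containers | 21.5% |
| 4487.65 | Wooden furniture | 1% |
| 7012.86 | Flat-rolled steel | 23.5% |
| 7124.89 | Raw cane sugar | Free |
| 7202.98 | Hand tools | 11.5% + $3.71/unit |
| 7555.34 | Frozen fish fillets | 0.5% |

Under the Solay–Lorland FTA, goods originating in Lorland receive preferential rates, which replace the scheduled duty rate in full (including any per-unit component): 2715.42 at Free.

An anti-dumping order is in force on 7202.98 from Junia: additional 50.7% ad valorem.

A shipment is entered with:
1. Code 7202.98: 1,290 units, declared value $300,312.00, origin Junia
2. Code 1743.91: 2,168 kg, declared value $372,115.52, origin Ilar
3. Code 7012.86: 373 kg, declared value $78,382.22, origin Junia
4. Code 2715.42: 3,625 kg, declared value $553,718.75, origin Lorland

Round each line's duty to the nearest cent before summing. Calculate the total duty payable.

Line 1 (7202.98, Junia, 1,290 units, $300,312.00):
Base rate for 7202.98 is 11.5% + $3.71/unit.
Additional duty on 7202.98 from Junia: +50.7%. Applied ad valorem rate: 11.5% + 50.7% = 62.2%.
Duty = $300,312.00 × 62.2% + 1,290 × $3.71 = $191,579.96.
Line 2 (1743.91, Ilar, 2,168 kg, $372,115.52):
Base rate for 1743.91 is 2.5%.
Duty = $372,115.52 × 2.5% = $9,302.89.
Line 3 (7012.86, Junia, 373 kg, $78,382.22):
Base rate for 7012.86 is 23.5%.
Duty = $78,382.22 × 23.5% = $18,419.82.
Line 4 (2715.42, Lorland, 3,625 kg, $553,718.75):
Base rate for 2715.42 is 27%.
Origin Lorland qualifies under the Solay–Lorland agreement and 2715.42 is covered: preferential rate Free applies instead.
Duty = $553,718.75 × 0% = $0.00.
Total = $191,579.96 + $9,302.89 + $18,419.82 + $0.00 = $219,302.67.

$219,302.67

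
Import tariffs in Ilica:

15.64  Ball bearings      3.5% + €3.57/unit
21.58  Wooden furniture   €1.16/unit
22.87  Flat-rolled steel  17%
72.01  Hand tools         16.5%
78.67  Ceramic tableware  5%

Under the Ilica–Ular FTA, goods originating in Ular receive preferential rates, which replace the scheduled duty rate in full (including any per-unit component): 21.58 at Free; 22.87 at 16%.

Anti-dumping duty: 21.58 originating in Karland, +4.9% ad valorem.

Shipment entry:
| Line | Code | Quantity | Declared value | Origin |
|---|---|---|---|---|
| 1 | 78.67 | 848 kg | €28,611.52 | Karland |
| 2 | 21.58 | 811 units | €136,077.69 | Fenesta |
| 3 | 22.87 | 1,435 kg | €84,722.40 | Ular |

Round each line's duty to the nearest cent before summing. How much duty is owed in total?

€15,926.92

Line 1 (78.67, Karland, 848 kg, €28,611.52):
Base rate for 78.67 is 5%.
Duty = €28,611.52 × 5% = €1,430.58.
Line 2 (21.58, Fenesta, 811 units, €136,077.69):
Base rate for 21.58 is €1.16/unit.
21.58 has an FTA preferential rate, but origin Fenesta is not Ular; base rate stands.
The additional-duty order on 21.58 targets Karland, not Fenesta; it does not apply.
Duty = 811 × €1.16 = €940.76.
Line 3 (22.87, Ular, 1,435 kg, €84,722.40):
Base rate for 22.87 is 17%.
Origin Ular qualifies under the Ilica–Ular agreement and 22.87 is covered: preferential rate 16% applies instead.
Duty = €84,722.40 × 16% = €13,555.58.
Total = €1,430.58 + €940.76 + €13,555.58 = €15,926.92.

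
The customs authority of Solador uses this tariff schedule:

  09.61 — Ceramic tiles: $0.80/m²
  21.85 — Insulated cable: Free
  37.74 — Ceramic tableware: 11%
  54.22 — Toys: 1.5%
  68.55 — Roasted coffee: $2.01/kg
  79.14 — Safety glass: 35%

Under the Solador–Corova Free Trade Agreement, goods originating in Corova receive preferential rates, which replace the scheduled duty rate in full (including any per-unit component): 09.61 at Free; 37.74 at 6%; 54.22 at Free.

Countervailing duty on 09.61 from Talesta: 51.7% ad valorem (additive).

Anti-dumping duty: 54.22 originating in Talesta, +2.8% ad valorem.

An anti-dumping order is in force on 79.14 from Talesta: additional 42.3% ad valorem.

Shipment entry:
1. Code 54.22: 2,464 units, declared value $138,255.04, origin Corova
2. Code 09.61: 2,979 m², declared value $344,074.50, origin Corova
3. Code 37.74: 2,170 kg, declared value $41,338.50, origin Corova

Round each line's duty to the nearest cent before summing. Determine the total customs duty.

$2,480.31

Line 1 (54.22, Corova, 2,464 units, $138,255.04):
Base rate for 54.22 is 1.5%.
Origin Corova qualifies under the Solador–Corova agreement and 54.22 is covered: preferential rate Free applies instead.
The additional-duty order on 54.22 targets Talesta, not Corova; it does not apply.
Duty = $138,255.04 × 0% = $0.00.
Line 2 (09.61, Corova, 2,979 m², $344,074.50):
Base rate for 09.61 is $0.80/m².
Origin Corova qualifies under the Solador–Corova agreement and 09.61 is covered: preferential rate Free applies instead.
The additional-duty order on 09.61 targets Talesta, not Corova; it does not apply.
Duty = $344,074.50 × 0% = $0.00.
Line 3 (37.74, Corova, 2,170 kg, $41,338.50):
Base rate for 37.74 is 11%.
Origin Corova qualifies under the Solador–Corova agreement and 37.74 is covered: preferential rate 6% applies instead.
Duty = $41,338.50 × 6% = $2,480.31.
Total = $0.00 + $0.00 + $2,480.31 = $2,480.31.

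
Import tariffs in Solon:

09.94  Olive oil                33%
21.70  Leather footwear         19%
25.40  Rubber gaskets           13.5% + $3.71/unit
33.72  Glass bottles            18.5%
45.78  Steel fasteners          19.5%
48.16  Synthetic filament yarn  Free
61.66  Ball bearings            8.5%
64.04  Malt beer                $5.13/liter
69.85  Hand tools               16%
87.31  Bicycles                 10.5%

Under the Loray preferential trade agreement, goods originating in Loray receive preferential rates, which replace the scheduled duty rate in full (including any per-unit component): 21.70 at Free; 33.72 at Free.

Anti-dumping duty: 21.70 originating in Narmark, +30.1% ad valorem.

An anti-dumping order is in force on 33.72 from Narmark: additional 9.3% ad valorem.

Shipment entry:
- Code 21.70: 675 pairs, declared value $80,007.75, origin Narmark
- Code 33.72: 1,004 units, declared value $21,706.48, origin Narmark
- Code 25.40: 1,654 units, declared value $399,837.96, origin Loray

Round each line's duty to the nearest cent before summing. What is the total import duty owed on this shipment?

Line 1 (21.70, Narmark, 675 pairs, $80,007.75):
Base rate for 21.70 is 19%.
21.70 has an FTA preferential rate, but origin Narmark is not Loray; base rate stands.
Additional duty on 21.70 from Narmark: +30.1%. Applied ad valorem rate: 19% + 30.1% = 49.1%.
Duty = $80,007.75 × 49.1% = $39,283.81.
Line 2 (33.72, Narmark, 1,004 units, $21,706.48):
Base rate for 33.72 is 18.5%.
33.72 has an FTA preferential rate, but origin Narmark is not Loray; base rate stands.
Additional duty on 33.72 from Narmark: +9.3%. Applied ad valorem rate: 18.5% + 9.3% = 27.8%.
Duty = $21,706.48 × 27.8% = $6,034.40.
Line 3 (25.40, Loray, 1,654 units, $399,837.96):
Base rate for 25.40 is 13.5% + $3.71/unit.
Origin Loray is the FTA partner but 25.40 is not on the preference list; base rate stands.
Duty = $399,837.96 × 13.5% + 1,654 × $3.71 = $60,114.46.
Total = $39,283.81 + $6,034.40 + $60,114.46 = $105,432.67.

$105,432.67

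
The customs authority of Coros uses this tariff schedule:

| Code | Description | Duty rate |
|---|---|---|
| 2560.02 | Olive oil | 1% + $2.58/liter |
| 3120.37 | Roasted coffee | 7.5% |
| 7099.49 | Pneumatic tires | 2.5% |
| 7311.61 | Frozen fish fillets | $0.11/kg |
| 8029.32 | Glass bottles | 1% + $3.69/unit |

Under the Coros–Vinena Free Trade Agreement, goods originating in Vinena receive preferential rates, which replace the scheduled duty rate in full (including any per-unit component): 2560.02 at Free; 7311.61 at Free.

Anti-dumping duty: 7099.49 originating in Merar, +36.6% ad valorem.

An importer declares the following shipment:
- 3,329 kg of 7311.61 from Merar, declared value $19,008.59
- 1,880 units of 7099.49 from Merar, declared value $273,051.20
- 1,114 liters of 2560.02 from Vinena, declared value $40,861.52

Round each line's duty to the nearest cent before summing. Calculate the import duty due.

Line 1 (7311.61, Merar, 3,329 kg, $19,008.59):
Base rate for 7311.61 is $0.11/kg.
7311.61 has an FTA preferential rate, but origin Merar is not Vinena; base rate stands.
Duty = 3,329 × $0.11 = $366.19.
Line 2 (7099.49, Merar, 1,880 units, $273,051.20):
Base rate for 7099.49 is 2.5%.
Additional duty on 7099.49 from Merar: +36.6%. Applied ad valorem rate: 2.5% + 36.6% = 39.1%.
Duty = $273,051.20 × 39.1% = $106,763.02.
Line 3 (2560.02, Vinena, 1,114 liters, $40,861.52):
Base rate for 2560.02 is 1% + $2.58/liter.
Origin Vinena qualifies under the Coros–Vinena agreement and 2560.02 is covered: preferential rate Free applies instead.
Duty = $40,861.52 × 0% = $0.00.
Total = $366.19 + $106,763.02 + $0.00 = $107,129.21.

$107,129.21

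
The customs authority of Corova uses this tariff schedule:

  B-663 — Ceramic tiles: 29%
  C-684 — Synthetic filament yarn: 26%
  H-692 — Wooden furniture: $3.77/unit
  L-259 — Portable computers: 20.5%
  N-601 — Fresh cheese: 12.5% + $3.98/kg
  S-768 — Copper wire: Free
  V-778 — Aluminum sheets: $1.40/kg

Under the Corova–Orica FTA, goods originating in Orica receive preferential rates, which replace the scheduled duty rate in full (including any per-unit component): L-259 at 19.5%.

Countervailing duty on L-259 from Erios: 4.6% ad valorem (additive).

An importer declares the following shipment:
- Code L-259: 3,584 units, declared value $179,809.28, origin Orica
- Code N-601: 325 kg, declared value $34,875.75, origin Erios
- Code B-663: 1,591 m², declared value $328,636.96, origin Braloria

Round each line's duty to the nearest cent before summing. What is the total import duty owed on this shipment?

Line 1 (L-259, Orica, 3,584 units, $179,809.28):
Base rate for L-259 is 20.5%.
Origin Orica qualifies under the Corova–Orica agreement and L-259 is covered: preferential rate 19.5% applies instead.
The additional-duty order on L-259 targets Erios, not Orica; it does not apply.
Duty = $179,809.28 × 19.5% = $35,062.81.
Line 2 (N-601, Erios, 325 kg, $34,875.75):
Base rate for N-601 is 12.5% + $3.98/kg.
Duty = $34,875.75 × 12.5% + 325 × $3.98 = $5,652.97.
Line 3 (B-663, Braloria, 1,591 m², $328,636.96):
Base rate for B-663 is 29%.
Duty = $328,636.96 × 29% = $95,304.72.
Total = $35,062.81 + $5,652.97 + $95,304.72 = $136,020.50.

$136,020.50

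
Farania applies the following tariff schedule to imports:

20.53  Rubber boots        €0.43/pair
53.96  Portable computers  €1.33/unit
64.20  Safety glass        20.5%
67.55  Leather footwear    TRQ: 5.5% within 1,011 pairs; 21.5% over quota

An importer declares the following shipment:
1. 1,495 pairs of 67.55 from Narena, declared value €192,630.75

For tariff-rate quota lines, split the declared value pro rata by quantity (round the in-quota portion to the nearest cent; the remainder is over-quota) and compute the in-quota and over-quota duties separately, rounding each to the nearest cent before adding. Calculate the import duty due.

Line 1 (67.55, Narena, 1,495 pairs, €192,630.75):
Code 67.55 is under a tariff-rate quota (threshold 1,011 pairs). In-quota: 1,011 pairs at 5.5%; over-quota: 484 pairs at 21.5%.
Pro-rata value split: in-quota = €192,630.75 × 1,011/1,495 = €130,267.35; over-quota = €192,630.75 − €130,267.35 = €62,363.40.
In-quota duty = €130,267.35 × 5.5% = €7,164.70. Over-quota duty = €62,363.40 × 21.5% = €13,408.13.
Line duty = €7,164.70 + €13,408.13 = €20,572.83.

€20,572.83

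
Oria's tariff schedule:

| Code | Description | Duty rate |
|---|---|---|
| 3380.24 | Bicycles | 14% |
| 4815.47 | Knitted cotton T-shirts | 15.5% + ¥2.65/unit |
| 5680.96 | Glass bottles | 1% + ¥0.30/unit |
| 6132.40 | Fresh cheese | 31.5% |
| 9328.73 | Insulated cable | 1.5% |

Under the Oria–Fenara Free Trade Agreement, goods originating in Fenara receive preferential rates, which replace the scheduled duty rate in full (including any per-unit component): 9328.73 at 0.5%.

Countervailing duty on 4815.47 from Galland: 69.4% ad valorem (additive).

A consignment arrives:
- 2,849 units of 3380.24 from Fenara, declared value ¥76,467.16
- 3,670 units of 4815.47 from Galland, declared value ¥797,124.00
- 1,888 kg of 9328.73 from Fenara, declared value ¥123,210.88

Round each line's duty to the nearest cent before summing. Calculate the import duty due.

¥697,805.23

Line 1 (3380.24, Fenara, 2,849 units, ¥76,467.16):
Base rate for 3380.24 is 14%.
Origin Fenara is the FTA partner but 3380.24 is not on the preference list; base rate stands.
Duty = ¥76,467.16 × 14% = ¥10,705.40.
Line 2 (4815.47, Galland, 3,670 units, ¥797,124.00):
Base rate for 4815.47 is 15.5% + ¥2.65/unit.
Additional duty on 4815.47 from Galland: +69.4%. Applied ad valorem rate: 15.5% + 69.4% = 84.9%.
Duty = ¥797,124.00 × 84.9% + 3,670 × ¥2.65 = ¥686,483.78.
Line 3 (9328.73, Fenara, 1,888 kg, ¥123,210.88):
Base rate for 9328.73 is 1.5%.
Origin Fenara qualifies under the Oria–Fenara agreement and 9328.73 is covered: preferential rate 0.5% applies instead.
Duty = ¥123,210.88 × 0.5% = ¥616.05.
Total = ¥10,705.40 + ¥686,483.78 + ¥616.05 = ¥697,805.23.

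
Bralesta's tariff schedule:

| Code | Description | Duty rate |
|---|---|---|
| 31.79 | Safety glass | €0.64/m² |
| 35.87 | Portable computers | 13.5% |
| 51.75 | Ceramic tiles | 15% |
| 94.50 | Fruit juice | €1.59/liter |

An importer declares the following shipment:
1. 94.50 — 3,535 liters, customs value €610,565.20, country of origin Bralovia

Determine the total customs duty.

€5,620.65

Line 1 (94.50, Bralovia, 3,535 liters, €610,565.20):
Base rate for 94.50 is €1.59/liter.
Duty = 3,535 × €1.59 = €5,620.65.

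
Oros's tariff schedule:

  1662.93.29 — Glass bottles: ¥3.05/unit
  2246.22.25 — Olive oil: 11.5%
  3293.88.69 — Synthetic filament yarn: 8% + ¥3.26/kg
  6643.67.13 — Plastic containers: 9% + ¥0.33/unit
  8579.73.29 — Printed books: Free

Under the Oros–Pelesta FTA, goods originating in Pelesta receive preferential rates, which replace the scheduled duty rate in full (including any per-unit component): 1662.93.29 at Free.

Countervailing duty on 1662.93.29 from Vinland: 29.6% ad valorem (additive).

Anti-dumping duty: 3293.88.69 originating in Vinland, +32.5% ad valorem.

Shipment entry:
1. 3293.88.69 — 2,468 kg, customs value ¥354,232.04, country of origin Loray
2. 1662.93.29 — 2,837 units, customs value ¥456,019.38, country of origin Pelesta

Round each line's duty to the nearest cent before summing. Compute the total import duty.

¥36,384.24

Line 1 (3293.88.69, Loray, 2,468 kg, ¥354,232.04):
Base rate for 3293.88.69 is 8% + ¥3.26/kg.
The additional-duty order on 3293.88.69 targets Vinland, not Loray; it does not apply.
Duty = ¥354,232.04 × 8% + 2,468 × ¥3.26 = ¥36,384.24.
Line 2 (1662.93.29, Pelesta, 2,837 units, ¥456,019.38):
Base rate for 1662.93.29 is ¥3.05/unit.
Origin Pelesta qualifies under the Oros–Pelesta agreement and 1662.93.29 is covered: preferential rate Free applies instead.
The additional-duty order on 1662.93.29 targets Vinland, not Pelesta; it does not apply.
Duty = ¥456,019.38 × 0% = ¥0.00.
Total = ¥36,384.24 + ¥0.00 = ¥36,384.24.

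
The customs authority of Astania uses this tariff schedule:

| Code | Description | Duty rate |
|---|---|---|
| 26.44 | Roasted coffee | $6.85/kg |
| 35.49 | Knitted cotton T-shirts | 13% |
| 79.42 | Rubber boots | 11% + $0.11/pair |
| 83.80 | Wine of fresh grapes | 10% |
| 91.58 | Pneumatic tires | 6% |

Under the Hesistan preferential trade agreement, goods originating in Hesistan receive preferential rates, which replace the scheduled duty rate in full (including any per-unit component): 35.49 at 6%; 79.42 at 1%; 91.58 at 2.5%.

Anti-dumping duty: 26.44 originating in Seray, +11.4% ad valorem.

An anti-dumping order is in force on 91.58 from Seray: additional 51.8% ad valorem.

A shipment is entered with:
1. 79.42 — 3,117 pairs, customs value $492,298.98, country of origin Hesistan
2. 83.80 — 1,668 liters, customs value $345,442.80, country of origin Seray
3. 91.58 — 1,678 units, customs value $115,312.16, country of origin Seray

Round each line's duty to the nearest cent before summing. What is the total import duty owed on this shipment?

$106,117.70

Line 1 (79.42, Hesistan, 3,117 pairs, $492,298.98):
Base rate for 79.42 is 11% + $0.11/pair.
Origin Hesistan qualifies under the Astania–Hesistan agreement and 79.42 is covered: preferential rate 1% applies instead.
Duty = $492,298.98 × 1% = $4,922.99.
Line 2 (83.80, Seray, 1,668 liters, $345,442.80):
Base rate for 83.80 is 10%.
Duty = $345,442.80 × 10% = $34,544.28.
Line 3 (91.58, Seray, 1,678 units, $115,312.16):
Base rate for 91.58 is 6%.
91.58 has an FTA preferential rate, but origin Seray is not Hesistan; base rate stands.
Additional duty on 91.58 from Seray: +51.8%. Applied ad valorem rate: 6% + 51.8% = 57.8%.
Duty = $115,312.16 × 57.8% = $66,650.43.
Total = $4,922.99 + $34,544.28 + $66,650.43 = $106,117.70.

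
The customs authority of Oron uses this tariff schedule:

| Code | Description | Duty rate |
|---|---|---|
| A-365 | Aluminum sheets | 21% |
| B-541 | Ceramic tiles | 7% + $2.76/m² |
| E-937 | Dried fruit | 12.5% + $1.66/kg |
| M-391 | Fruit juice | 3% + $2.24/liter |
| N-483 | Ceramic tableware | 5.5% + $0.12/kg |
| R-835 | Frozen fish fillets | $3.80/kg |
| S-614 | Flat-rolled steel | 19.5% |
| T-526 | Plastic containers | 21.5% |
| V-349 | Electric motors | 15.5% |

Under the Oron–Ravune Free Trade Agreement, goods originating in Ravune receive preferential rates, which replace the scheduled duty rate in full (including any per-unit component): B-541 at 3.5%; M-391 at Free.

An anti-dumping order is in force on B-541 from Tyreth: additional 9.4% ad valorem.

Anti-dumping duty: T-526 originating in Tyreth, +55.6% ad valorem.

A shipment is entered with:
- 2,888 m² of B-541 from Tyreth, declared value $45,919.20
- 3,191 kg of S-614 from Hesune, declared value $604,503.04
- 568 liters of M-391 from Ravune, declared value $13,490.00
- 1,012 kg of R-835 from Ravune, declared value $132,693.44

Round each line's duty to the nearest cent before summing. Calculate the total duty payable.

$137,225.32

Line 1 (B-541, Tyreth, 2,888 m², $45,919.20):
Base rate for B-541 is 7% + $2.76/m².
B-541 has an FTA preferential rate, but origin Tyreth is not Ravune; base rate stands.
Additional duty on B-541 from Tyreth: +9.4%. Applied ad valorem rate: 7% + 9.4% = 16.4%.
Duty = $45,919.20 × 16.4% + 2,888 × $2.76 = $15,501.63.
Line 2 (S-614, Hesune, 3,191 kg, $604,503.04):
Base rate for S-614 is 19.5%.
Duty = $604,503.04 × 19.5% = $117,878.09.
Line 3 (M-391, Ravune, 568 liters, $13,490.00):
Base rate for M-391 is 3% + $2.24/liter.
Origin Ravune qualifies under the Oron–Ravune agreement and M-391 is covered: preferential rate Free applies instead.
Duty = $13,490.00 × 0% = $0.00.
Line 4 (R-835, Ravune, 1,012 kg, $132,693.44):
Base rate for R-835 is $3.80/kg.
Origin Ravune is the FTA partner but R-835 is not on the preference list; base rate stands.
Duty = 1,012 × $3.80 = $3,845.60.
Total = $15,501.63 + $117,878.09 + $0.00 + $3,845.60 = $137,225.32.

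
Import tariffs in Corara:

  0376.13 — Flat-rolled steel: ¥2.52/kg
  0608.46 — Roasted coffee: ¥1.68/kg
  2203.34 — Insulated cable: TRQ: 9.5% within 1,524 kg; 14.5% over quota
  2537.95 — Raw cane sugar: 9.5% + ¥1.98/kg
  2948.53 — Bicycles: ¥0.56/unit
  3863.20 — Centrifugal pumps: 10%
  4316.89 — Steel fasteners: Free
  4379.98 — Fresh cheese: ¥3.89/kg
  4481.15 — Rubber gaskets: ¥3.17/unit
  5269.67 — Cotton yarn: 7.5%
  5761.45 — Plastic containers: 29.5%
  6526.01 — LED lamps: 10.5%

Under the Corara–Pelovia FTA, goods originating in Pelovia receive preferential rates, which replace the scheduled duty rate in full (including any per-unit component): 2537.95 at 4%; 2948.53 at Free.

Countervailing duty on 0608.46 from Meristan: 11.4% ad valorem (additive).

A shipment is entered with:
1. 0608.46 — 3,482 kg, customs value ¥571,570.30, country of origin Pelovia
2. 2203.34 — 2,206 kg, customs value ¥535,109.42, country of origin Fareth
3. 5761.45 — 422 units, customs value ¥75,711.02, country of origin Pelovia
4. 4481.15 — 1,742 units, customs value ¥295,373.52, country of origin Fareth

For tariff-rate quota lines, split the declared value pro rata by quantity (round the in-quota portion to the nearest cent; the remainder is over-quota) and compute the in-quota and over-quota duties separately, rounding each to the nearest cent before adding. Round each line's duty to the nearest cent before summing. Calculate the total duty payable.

Line 1 (0608.46, Pelovia, 3,482 kg, ¥571,570.30):
Base rate for 0608.46 is ¥1.68/kg.
Origin Pelovia is the FTA partner but 0608.46 is not on the preference list; base rate stands.
The additional-duty order on 0608.46 targets Meristan, not Pelovia; it does not apply.
Duty = 3,482 × ¥1.68 = ¥5,849.76.
Line 2 (2203.34, Fareth, 2,206 kg, ¥535,109.42):
Code 2203.34 is under a tariff-rate quota (threshold 1,524 kg). In-quota: 1,524 kg at 9.5%; over-quota: 682 kg at 14.5%.
Pro-rata value split: in-quota = ¥535,109.42 × 1,524/2,206 = ¥369,676.68; over-quota = ¥535,109.42 − ¥369,676.68 = ¥165,432.74.
In-quota duty = ¥369,676.68 × 9.5% = ¥35,119.28. Over-quota duty = ¥165,432.74 × 14.5% = ¥23,987.75.
Line duty = ¥35,119.28 + ¥23,987.75 = ¥59,107.03.
Line 3 (5761.45, Pelovia, 422 units, ¥75,711.02):
Base rate for 5761.45 is 29.5%.
Origin Pelovia is the FTA partner but 5761.45 is not on the preference list; base rate stands.
Duty = ¥75,711.02 × 29.5% = ¥22,334.75.
Line 4 (4481.15, Fareth, 1,742 units, ¥295,373.52):
Base rate for 4481.15 is ¥3.17/unit.
Duty = 1,742 × ¥3.17 = ¥5,522.14.
Total = ¥5,849.76 + ¥59,107.03 + ¥22,334.75 + ¥5,522.14 = ¥92,813.68.

¥92,813.68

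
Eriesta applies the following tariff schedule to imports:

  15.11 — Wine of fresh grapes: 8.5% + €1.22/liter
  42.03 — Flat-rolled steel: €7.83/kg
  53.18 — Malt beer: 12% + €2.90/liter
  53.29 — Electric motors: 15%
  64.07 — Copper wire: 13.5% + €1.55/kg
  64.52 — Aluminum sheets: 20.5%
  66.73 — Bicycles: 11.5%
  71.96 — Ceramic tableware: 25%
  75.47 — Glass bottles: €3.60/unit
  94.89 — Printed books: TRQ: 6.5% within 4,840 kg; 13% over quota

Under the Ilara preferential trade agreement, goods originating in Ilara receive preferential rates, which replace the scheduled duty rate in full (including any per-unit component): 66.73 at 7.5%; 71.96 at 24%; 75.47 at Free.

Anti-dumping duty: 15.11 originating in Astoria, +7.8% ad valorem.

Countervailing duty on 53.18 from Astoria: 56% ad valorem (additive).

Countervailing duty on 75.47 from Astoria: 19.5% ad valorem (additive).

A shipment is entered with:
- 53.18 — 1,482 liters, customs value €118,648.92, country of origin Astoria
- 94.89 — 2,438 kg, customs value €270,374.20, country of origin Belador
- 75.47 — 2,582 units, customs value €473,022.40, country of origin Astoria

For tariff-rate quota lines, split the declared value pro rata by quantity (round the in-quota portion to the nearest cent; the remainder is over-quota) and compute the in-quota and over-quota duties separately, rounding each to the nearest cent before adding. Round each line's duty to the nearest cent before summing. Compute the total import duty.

Line 1 (53.18, Astoria, 1,482 liters, €118,648.92):
Base rate for 53.18 is 12% + €2.90/liter.
Additional duty on 53.18 from Astoria: +56%. Applied ad valorem rate: 12% + 56% = 68%.
Duty = €118,648.92 × 68% + 1,482 × €2.90 = €84,979.07.
Line 2 (94.89, Belador, 2,438 kg, €270,374.20):
Code 94.89 is under a tariff-rate quota (threshold 4,840 kg). Quantity 2,438 kg is within the quota, so the in-quota rate 6.5% applies to the full value.
Duty = €270,374.20 × 6.5% = €17,574.32.
Line 3 (75.47, Astoria, 2,582 units, €473,022.40):
Base rate for 75.47 is €3.60/unit.
75.47 has an FTA preferential rate, but origin Astoria is not Ilara; base rate stands.
Additional duty on 75.47 from Astoria: +19.5% ad valorem. Applied ad valorem rate = 19.5%.
Duty = €473,022.40 × 19.5% + 2,582 × €3.60 = €101,534.57.
Total = €84,979.07 + €17,574.32 + €101,534.57 = €204,087.96.

€204,087.96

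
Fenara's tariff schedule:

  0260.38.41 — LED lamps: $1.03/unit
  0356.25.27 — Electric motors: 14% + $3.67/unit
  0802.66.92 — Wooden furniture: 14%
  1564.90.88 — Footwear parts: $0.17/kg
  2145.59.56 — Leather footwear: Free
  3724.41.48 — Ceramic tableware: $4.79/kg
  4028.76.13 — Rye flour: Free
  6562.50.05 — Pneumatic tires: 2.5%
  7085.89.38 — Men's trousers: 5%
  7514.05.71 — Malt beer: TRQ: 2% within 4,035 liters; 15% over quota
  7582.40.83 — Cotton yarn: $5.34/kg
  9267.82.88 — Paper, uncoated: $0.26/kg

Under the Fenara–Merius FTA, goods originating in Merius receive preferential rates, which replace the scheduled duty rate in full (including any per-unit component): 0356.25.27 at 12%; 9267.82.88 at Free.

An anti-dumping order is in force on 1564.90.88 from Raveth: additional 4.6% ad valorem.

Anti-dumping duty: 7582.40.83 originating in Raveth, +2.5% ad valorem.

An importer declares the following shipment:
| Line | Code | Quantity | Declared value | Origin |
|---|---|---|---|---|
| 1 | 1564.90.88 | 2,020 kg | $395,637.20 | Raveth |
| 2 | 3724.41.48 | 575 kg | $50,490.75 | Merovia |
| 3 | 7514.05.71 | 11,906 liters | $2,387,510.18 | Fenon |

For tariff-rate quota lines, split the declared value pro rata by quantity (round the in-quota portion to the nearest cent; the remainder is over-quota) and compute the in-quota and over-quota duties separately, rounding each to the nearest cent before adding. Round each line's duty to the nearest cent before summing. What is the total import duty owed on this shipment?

$274,235.47

Line 1 (1564.90.88, Raveth, 2,020 kg, $395,637.20):
Base rate for 1564.90.88 is $0.17/kg.
Additional duty on 1564.90.88 from Raveth: +4.6% ad valorem. Applied ad valorem rate = 4.6%.
Duty = $395,637.20 × 4.6% + 2,020 × $0.17 = $18,542.71.
Line 2 (3724.41.48, Merovia, 575 kg, $50,490.75):
Base rate for 3724.41.48 is $4.79/kg.
Duty = 575 × $4.79 = $2,754.25.
Line 3 (7514.05.71, Fenon, 11,906 liters, $2,387,510.18):
Code 7514.05.71 is under a tariff-rate quota (threshold 4,035 liters). In-quota: 4,035 liters at 2%; over-quota: 7,871 liters at 15%.
Pro-rata value split: in-quota = $2,387,510.18 × 4,035/11,906 = $809,138.55; over-quota = $2,387,510.18 − $809,138.55 = $1,578,371.63.
In-quota duty = $809,138.55 × 2% = $16,182.77. Over-quota duty = $1,578,371.63 × 15% = $236,755.74.
Line duty = $16,182.77 + $236,755.74 = $252,938.51.
Total = $18,542.71 + $2,754.25 + $252,938.51 = $274,235.47.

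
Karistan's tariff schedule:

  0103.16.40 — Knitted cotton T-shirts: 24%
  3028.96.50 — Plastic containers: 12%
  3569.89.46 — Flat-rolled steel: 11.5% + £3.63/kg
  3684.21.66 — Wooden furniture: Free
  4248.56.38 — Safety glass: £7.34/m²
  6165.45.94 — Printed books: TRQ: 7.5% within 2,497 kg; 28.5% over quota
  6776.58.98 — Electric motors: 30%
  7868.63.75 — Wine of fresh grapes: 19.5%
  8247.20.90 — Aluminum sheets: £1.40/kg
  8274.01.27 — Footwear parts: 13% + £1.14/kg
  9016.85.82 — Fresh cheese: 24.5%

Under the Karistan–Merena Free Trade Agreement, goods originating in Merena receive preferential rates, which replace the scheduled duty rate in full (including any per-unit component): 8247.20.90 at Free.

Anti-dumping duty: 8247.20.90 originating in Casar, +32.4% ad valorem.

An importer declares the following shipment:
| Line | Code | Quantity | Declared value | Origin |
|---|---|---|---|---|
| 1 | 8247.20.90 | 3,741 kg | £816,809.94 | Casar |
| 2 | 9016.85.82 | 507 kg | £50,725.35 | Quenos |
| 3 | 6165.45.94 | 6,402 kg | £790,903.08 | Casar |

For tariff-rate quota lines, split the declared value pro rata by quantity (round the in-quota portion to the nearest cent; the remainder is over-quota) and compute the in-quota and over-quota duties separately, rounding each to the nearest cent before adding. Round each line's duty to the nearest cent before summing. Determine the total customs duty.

Line 1 (8247.20.90, Casar, 3,741 kg, £816,809.94):
Base rate for 8247.20.90 is £1.40/kg.
8247.20.90 has an FTA preferential rate, but origin Casar is not Merena; base rate stands.
Additional duty on 8247.20.90 from Casar: +32.4% ad valorem. Applied ad valorem rate = 32.4%.
Duty = £816,809.94 × 32.4% + 3,741 × £1.40 = £269,883.82.
Line 2 (9016.85.82, Quenos, 507 kg, £50,725.35):
Base rate for 9016.85.82 is 24.5%.
Duty = £50,725.35 × 24.5% = £12,427.71.
Line 3 (6165.45.94, Casar, 6,402 kg, £790,903.08):
Code 6165.45.94 is under a tariff-rate quota (threshold 2,497 kg). In-quota: 2,497 kg at 7.5%; over-quota: 3,905 kg at 28.5%.
Pro-rata value split: in-quota = £790,903.08 × 2,497/6,402 = £308,479.38; over-quota = £790,903.08 − £308,479.38 = £482,423.70.
In-quota duty = £308,479.38 × 7.5% = £23,135.95. Over-quota duty = £482,423.70 × 28.5% = £137,490.75.
Line duty = £23,135.95 + £137,490.75 = £160,626.70.
Total = £269,883.82 + £12,427.71 + £160,626.70 = £442,938.23.

£442,938.23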